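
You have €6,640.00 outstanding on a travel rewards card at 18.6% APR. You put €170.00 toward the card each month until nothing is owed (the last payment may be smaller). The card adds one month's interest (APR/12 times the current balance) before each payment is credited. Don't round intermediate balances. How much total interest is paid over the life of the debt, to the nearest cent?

Monthly rate r = 18.6%/12 = 1.55% = 0.0155.
Payoff takes n = ⌈−ln(1 − rB₀/P)/ln(1+r)⌉ = ⌈60.458⌉ = 61 payments; the last is €78.20.
Total paid = 60·€170.00 + €78.20 = €10,278.20.
Total interest = total paid − principal = €10,278.20 − €6,640.00 = €3,638.20.

€3,638.20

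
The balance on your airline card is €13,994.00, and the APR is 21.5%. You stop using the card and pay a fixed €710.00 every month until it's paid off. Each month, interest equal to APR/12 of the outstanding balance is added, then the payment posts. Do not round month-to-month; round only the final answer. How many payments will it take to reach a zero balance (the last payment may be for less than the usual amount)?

25 months

Monthly rate r = 21.5%/12 = 1.79167% = 0.0179167.
Recurrence: B ← B·(1+r) − €710.00.
Month 1: interest €250.73; balance after payment €13,534.73.
Month 2: interest €242.50; balance after payment €13,067.22.
Closed form: n = −ln(1 − rB₀/P)/ln(1+r) = −ln(0.64687)/ln(1.01792) ≈ 24.531, so the balance reaches zero during payment 25.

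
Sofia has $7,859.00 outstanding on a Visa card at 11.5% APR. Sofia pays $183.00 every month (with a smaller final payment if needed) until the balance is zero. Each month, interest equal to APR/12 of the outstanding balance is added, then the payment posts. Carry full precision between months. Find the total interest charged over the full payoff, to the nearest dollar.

Monthly rate r = 11.5%/12 = 0.958333% = 0.00958333.
Payoff takes n = ⌈−ln(1 − rB₀/P)/ln(1+r)⌉ = ⌈55.598⌉ = 56 payments; the last is $109.69.
Total paid = 55·$183.00 + $109.69 = $10,174.69.
Total interest = total paid − principal = $10,174.69 − $7,859.00 = $2,315.69.

$2,316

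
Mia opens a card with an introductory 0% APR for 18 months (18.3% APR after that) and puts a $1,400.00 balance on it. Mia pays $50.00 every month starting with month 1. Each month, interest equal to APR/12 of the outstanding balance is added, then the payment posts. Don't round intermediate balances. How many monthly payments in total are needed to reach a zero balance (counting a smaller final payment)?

Promo months 1–18 at r₀ = 0%/12 = 0; months 19+ at r₁ = 18.3%/12 = 0.01525.
After month 18 (no interest yet): B = $1,400.00 − 18·$50.00 = $500.00.
Then at r₁ with $50.00/mo: n₂ = −ln(1 − r₁·B/P)/ln(1+r₁) ≈ 10.93 → 11 more payments.

29 months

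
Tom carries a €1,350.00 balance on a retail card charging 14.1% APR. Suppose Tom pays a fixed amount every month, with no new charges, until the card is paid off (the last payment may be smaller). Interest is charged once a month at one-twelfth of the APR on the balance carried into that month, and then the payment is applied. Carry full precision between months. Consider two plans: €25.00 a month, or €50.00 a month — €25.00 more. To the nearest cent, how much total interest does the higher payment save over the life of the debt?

Monthly rate r = 14.1%/12 = 1.175% = 0.01175.
At €25.00/mo: n = ⌈−ln(1 − rB₀/P)/ln(1+r)⌉ = 87 payments (last €4.04); total interest = total paid − €1,350.00 = €804.04.
At €50.00/mo: 33 payments (last €33.53); total interest €283.53.
Interest saved = €804.04 − €283.53 = €520.51.

€520.51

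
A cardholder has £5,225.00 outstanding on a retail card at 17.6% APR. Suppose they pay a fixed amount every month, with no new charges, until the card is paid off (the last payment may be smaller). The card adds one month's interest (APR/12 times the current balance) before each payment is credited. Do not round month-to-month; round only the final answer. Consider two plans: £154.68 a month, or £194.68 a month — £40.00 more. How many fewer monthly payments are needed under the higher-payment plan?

Monthly rate r = 17.6%/12 = 1.46667% = 0.0146667.
At £154.68/mo: n = ⌈−ln(1 − rB₀/P)/ln(1+r)⌉ = 47 payments (last £151.77); total interest = total paid − £5,225.00 = £2,042.05.
At £194.68/mo: 35 payments (last £70.28); total interest £1,464.40.
Payments saved = 47 − 35 = 12.

12 fewer payments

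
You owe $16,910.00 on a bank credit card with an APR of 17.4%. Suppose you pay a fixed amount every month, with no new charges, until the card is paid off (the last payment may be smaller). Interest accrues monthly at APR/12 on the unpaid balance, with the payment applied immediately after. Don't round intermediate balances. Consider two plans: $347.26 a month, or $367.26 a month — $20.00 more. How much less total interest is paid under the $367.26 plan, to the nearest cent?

Monthly rate r = 17.4%/12 = 1.45% = 0.0145.
At $347.26/mo: n = ⌈−ln(1 − rB₀/P)/ln(1+r)⌉ = 86 payments (last $19.77); total interest = total paid − $16,910.00 = $12,626.87.
At $367.26/mo: 77 payments (last $190.20); total interest $11,191.96.
Interest saved = $12,626.87 − $11,191.96 = $1,434.91.

$1,434.91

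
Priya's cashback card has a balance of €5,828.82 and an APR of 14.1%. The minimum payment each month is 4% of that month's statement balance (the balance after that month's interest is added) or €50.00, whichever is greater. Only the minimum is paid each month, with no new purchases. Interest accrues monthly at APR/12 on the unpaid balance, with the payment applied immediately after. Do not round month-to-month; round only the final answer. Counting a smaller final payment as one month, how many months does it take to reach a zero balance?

Monthly rate r = 14.1%/12 = 1.175% = 0.01175.
While 4% of the post-interest balance exceeds €50.00, each month B ← (B·(1+r))·(1 − 0.04), i.e. B shrinks by the factor (1+r)·0.96 = 0.97128.
This holds for months 1–54. Entering month 55 the balance is €1,208.32; 4% of the post-interest balance is now below €50.00, so the flat €50.00 minimum applies from here.
From month 55 a fixed €50.00 at rate r clears €1,208.32 in 29 more payments. Total: 54 + 29 = 83 months.

83 months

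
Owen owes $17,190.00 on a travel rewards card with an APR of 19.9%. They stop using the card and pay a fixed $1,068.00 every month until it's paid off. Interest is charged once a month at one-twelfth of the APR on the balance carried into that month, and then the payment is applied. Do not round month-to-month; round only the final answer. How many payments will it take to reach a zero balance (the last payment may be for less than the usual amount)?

Monthly rate r = 19.9%/12 = 1.65833% = 0.0165833.
Recurrence: B ← B·(1+r) − $1,068.00.
Month 1: interest $285.07; balance after payment $16,407.07.
Month 2: interest $272.08; balance after payment $15,611.15.
Closed form: n = −ln(1 − rB₀/P)/ln(1+r) = −ln(0.73308)/ln(1.01658) ≈ 18.878, so the balance reaches zero during payment 19.

19 payments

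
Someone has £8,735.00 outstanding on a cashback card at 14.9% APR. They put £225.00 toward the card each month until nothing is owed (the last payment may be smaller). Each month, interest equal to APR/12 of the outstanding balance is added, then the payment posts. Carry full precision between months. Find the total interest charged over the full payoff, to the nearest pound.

Monthly rate r = 14.9%/12 = 1.24167% = 0.0124167.
Payoff takes n = ⌈−ln(1 − rB₀/P)/ln(1+r)⌉ = ⌈53.310⌉ = 54 payments; the last is £70.15.
Total paid = 53·£225.00 + £70.15 = £11,995.15.
Total interest = total paid − principal = £11,995.15 − £8,735.00 = £3,260.15.

£3,260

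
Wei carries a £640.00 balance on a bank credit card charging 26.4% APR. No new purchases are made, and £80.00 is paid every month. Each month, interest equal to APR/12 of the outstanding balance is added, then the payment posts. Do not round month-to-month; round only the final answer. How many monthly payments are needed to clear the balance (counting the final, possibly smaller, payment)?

Monthly rate r = 26.4%/12 = 2.2% = 0.022.
Recurrence: B ← B·(1+r) − £80.00.
Month 1: interest £14.08; balance after payment £574.08.
Month 2: interest £12.63; balance after payment £506.71.
Closed form: n = −ln(1 − rB₀/P)/ln(1+r) = −ln(0.824)/ln(1.022) ≈ 8.896, so the balance reaches zero during payment 9.

9 payments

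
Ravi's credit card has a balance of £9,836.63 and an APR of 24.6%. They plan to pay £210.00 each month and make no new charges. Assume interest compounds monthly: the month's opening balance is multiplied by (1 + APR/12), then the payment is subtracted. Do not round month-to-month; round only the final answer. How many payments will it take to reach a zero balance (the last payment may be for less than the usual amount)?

Monthly rate r = 24.6%/12 = 2.05% = 0.0205.
Recurrence: B ← B·(1+r) − £210.00.
Month 1: interest £201.65; balance after payment £9,828.28.
Month 2: interest £201.48; balance after payment £9,819.76.
Closed form: n = −ln(1 − rB₀/P)/ln(1+r) = −ln(0.039758)/ln(1.0205) ≈ 158.922, so the balance reaches zero during payment 159.

159 payments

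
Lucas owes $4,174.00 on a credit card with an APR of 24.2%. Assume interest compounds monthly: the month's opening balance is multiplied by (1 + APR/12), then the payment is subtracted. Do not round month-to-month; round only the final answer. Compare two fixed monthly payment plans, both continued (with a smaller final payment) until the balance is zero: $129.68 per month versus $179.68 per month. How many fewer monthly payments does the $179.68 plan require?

21 fewer payments

Monthly rate r = 24.2%/12 = 2.01667% = 0.0201667.
At $129.68/mo: n = ⌈−ln(1 − rB₀/P)/ln(1+r)⌉ = 53 payments (last $58.97); total interest = total paid − $4,174.00 = $2,628.33.
At $179.68/mo: 32 payments (last $117.93); total interest $1,514.01.
Payments saved = 53 − 32 = 21.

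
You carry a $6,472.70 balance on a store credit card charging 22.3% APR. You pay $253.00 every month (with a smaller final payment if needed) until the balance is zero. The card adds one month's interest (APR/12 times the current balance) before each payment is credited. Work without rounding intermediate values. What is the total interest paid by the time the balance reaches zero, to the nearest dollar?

Monthly rate r = 22.3%/12 = 1.85833% = 0.0185833.
Payoff takes n = ⌈−ln(1 − rB₀/P)/ln(1+r)⌉ = ⌈35.040⌉ = 36 payments; the last is $10.17.
Total paid = 35·$253.00 + $10.17 = $8,865.17.
Total interest = total paid − principal = $8,865.17 − $6,472.70 = $2,392.47.

$2,392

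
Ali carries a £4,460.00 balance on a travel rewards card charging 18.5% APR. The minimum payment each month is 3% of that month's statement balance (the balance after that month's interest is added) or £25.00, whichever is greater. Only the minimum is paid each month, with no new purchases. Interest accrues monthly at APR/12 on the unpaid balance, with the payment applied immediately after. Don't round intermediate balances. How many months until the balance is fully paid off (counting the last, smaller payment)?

158 months

Monthly rate r = 18.5%/12 = 1.54167% = 0.0154167.
While 3% of the post-interest balance exceeds £25.00, each month B ← (B·(1+r))·(1 − 0.03), i.e. B shrinks by the factor (1+r)·0.97 = 0.98495.
This holds for months 1–112. Entering month 113 the balance is £816.45; 3% of the post-interest balance is now below £25.00, so the flat £25.00 minimum applies from here.
From month 113 a fixed £25.00 at rate r clears £816.45 in 46 more payments. Total: 112 + 46 = 158 months.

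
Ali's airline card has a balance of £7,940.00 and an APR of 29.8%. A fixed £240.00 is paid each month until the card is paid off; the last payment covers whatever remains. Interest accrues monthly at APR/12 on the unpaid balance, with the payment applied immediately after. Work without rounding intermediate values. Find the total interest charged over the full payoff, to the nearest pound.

£8,924

Monthly rate r = 29.8%/12 = 2.48333% = 0.0248333.
Payoff takes n = ⌈−ln(1 − rB₀/P)/ln(1+r)⌉ = ⌈70.263⌉ = 71 payments; the last is £63.74.
Total paid = 70·£240.00 + £63.74 = £16,863.74.
Total interest = total paid − principal = £16,863.74 − £7,940.00 = £8,923.74.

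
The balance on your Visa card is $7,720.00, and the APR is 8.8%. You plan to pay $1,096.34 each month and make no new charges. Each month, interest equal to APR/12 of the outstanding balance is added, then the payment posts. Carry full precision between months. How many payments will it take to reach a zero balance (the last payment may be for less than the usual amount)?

Monthly rate r = 8.8%/12 = 0.733333% = 0.00733333.
Recurrence: B ← B·(1+r) − $1,096.34.
Month 1: interest $56.61; balance after payment $6,680.27.
Month 2: interest $48.99; balance after payment $5,632.92.
Closed form: n = −ln(1 − rB₀/P)/ln(1+r) = −ln(0.94836)/ln(1.00733) ≈ 7.256, so the balance reaches zero during payment 8.

8 payments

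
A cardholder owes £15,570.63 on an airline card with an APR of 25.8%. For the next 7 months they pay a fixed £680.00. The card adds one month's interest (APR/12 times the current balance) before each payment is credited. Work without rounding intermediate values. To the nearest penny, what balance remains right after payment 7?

Monthly rate r = 25.8%/12 = 2.15% = 0.0215.
Each month: B ← B·(1+r) − £680.00.
Month 1: interest £334.77; balance after payment £15,225.40.
Month 2: interest £327.35; balance after payment £14,872.74.
Month 3: interest £319.76; balance after payment £14,512.51.
Month 4: interest £312.02; balance after payment £14,144.53.
Month 5: interest £304.11; balance after payment £13,768.63.
Month 6: interest £296.03; balance after payment £13,384.66.
Month 7: interest £287.77; balance after payment £12,992.43.

£12,992.43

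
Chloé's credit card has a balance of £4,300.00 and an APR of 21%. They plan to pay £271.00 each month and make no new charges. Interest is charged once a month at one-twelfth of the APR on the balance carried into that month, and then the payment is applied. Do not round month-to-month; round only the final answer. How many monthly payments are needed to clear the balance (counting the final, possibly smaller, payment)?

19 months

Monthly rate r = 21%/12 = 1.75% = 0.0175.
Recurrence: B ← B·(1+r) − £271.00.
Month 1: interest £75.25; balance after payment £4,104.25.
Month 2: interest £71.82; balance after payment £3,905.07.
Closed form: n = −ln(1 − rB₀/P)/ln(1+r) = −ln(0.72232)/ln(1.0175) ≈ 18.750, so the balance reaches zero during payment 19.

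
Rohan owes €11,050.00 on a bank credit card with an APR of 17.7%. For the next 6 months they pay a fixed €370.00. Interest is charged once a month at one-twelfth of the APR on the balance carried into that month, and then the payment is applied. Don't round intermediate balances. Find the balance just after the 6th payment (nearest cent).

€9,761.21

Monthly rate r = 17.7%/12 = 1.475% = 0.01475.
Each month: B ← B·(1+r) − €370.00.
Month 1: interest €162.99; balance after payment €10,842.99.
Month 2: interest €159.93; balance after payment €10,632.92.
Month 3: interest €156.84; balance after payment €10,419.76.
Month 4: interest €153.69; balance after payment €10,203.45.
Month 5: interest €150.50; balance after payment €9,983.95.
Month 6: interest €147.26; balance after payment €9,761.21.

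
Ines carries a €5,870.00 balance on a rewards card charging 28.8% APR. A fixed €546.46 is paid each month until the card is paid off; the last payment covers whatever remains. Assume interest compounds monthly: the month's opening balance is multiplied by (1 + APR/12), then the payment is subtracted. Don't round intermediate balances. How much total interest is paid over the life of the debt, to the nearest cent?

Monthly rate r = 28.8%/12 = 2.4% = 0.024.
Payoff takes n = ⌈−ln(1 − rB₀/P)/ln(1+r)⌉ = ⌈12.571⌉ = 13 payments; the last is €313.67.
Total paid = 12·€546.46 + €313.67 = €6,871.19.
Total interest = total paid − principal = €6,871.19 − €5,870.00 = €1,001.19.

€1,001.19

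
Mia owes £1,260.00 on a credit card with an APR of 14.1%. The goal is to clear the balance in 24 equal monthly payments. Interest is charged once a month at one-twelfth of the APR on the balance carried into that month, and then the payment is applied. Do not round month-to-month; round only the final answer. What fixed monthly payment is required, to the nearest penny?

Monthly rate r = 14.1%/12 = 1.175% = 0.01175.
Level-payment amortization: P = B₀·r / (1 − (1+r)^(−n)) = 1260.00·0.01175 / (1 − 1.01175^(−24)).
Denominator 1 − (1+r)^(−24) = 0.244485356.
P = 14.805 / 0.244485356 ≈ 60.56.

£60.56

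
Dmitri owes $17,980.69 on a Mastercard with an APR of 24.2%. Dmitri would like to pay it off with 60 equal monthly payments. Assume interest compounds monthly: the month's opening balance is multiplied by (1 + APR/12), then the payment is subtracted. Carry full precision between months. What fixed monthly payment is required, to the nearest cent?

$519.36

Monthly rate r = 24.2%/12 = 2.01667% = 0.0201667.
Level-payment amortization: P = B₀·r / (1 − (1+r)^(−n)) = 17980.69·0.0201667 / (1 − 1.02017^(−60)).
Denominator 1 − (1+r)^(−60) = 0.698190954.
P = 362.611 / 0.698190954 ≈ 519.36.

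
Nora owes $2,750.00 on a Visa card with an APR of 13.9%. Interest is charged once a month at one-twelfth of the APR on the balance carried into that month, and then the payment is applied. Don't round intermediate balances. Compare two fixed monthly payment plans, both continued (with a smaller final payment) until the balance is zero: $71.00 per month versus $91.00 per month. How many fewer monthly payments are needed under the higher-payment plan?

Monthly rate r = 13.9%/12 = 1.15833% = 0.0115833.
At $71.00/mo: n = ⌈−ln(1 − rB₀/P)/ln(1+r)⌉ = 52 payments (last $49.60); total interest = total paid − $2,750.00 = $920.60.
At $91.00/mo: 38 payments (last $37.53); total interest $654.53.
Payments saved = 52 − 38 = 14.

14 fewer payments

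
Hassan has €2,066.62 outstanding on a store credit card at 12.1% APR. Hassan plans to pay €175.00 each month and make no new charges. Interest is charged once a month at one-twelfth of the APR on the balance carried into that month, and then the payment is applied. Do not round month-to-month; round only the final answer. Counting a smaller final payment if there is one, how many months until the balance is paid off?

13 payments

Monthly rate r = 12.1%/12 = 1.00833% = 0.0100833.
Recurrence: B ← B·(1+r) − €175.00.
Month 1: interest €20.84; balance after payment €1,912.46.
Month 2: interest €19.28; balance after payment €1,756.74.
Closed form: n = −ln(1 − rB₀/P)/ln(1+r) = −ln(0.88092)/ln(1.01008) ≈ 12.637, so the balance reaches zero during payment 13.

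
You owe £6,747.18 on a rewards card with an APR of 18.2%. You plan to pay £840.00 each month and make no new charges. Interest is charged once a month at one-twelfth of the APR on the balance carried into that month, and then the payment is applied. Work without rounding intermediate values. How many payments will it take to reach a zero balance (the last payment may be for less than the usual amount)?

9 months

Monthly rate r = 18.2%/12 = 1.51667% = 0.0151667.
Recurrence: B ← B·(1+r) − £840.00.
Month 1: interest £102.33; balance after payment £6,009.51.
Month 2: interest £91.14; balance after payment £5,260.66.
Closed form: n = −ln(1 − rB₀/P)/ln(1+r) = −ln(0.87818)/ln(1.01517) ≈ 8.630, so the balance reaches zero during payment 9.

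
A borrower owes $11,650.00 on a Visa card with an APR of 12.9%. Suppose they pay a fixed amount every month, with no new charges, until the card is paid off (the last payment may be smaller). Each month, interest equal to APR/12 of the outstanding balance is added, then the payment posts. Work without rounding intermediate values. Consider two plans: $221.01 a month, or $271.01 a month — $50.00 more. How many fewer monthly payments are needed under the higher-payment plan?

21 fewer payments

Monthly rate r = 12.9%/12 = 1.075% = 0.01075.
At $221.01/mo: n = ⌈−ln(1 − rB₀/P)/ln(1+r)⌉ = 79 payments (last $45.82); total interest = total paid − $11,650.00 = $5,634.60.
At $271.01/mo: 58 payments (last $269.40); total interest $4,066.97.
Payments saved = 79 − 58 = 21.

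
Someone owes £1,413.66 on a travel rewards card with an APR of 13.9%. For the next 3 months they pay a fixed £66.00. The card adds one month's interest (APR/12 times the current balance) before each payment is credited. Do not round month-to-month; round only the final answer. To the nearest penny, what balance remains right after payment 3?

£1,263.05

Monthly rate r = 13.9%/12 = 1.15833% = 0.0115833.
Each month: B ← B·(1+r) − £66.00.
Month 1: interest £16.37; balance after payment £1,364.03.
Month 2: interest £15.80; balance after payment £1,313.83.
Month 3: interest £15.22; balance after payment £1,263.05.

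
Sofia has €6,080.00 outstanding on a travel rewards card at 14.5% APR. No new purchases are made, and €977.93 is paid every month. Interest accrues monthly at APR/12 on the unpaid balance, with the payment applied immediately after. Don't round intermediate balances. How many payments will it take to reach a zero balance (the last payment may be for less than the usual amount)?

7 months

Monthly rate r = 14.5%/12 = 1.20833% = 0.0120833.
Recurrence: B ← B·(1+r) − €977.93.
Month 1: interest €73.47; balance after payment €5,175.54.
Month 2: interest €62.54; balance after payment €4,260.14.
Closed form: n = −ln(1 − rB₀/P)/ln(1+r) = −ln(0.92488)/ln(1.01208) ≈ 6.502, so the balance reaches zero during payment 7.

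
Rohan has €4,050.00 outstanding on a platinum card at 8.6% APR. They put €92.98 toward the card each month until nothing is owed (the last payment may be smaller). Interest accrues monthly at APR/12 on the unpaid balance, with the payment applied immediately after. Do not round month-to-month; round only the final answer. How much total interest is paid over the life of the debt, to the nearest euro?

Monthly rate r = 8.6%/12 = 0.716667% = 0.00716667.
Payoff takes n = ⌈−ln(1 − rB₀/P)/ln(1+r)⌉ = ⌈52.401⌉ = 53 payments; the last is €37.41.
Total paid = 52·€92.98 + €37.41 = €4,872.37.
Total interest = total paid − principal = €4,872.37 − €4,050.00 = €822.37.

€822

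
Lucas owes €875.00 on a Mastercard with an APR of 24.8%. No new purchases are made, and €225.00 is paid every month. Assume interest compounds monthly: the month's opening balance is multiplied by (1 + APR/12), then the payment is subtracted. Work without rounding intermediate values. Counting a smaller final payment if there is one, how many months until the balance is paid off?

Monthly rate r = 24.8%/12 = 2.06667% = 0.0206667.
Recurrence: B ← B·(1+r) − €225.00.
Month 1: interest €18.08; balance after payment €668.08.
Month 2: interest €13.81; balance after payment €456.89.
Month 3: interest €9.44; balance after payment €241.33.
Month 4: interest €4.99; balance after payment €21.32.
Month 5: interest €0.44; balance after payment €0.00.

5 payments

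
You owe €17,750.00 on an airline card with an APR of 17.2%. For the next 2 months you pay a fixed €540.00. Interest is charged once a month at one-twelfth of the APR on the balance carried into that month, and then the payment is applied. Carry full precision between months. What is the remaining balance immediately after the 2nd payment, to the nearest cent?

Monthly rate r = 17.2%/12 = 1.43333% = 0.0143333.
Each month: B ← B·(1+r) − €540.00.
Month 1: interest €254.42; balance after payment €17,464.42.
Month 2: interest €250.32; balance after payment €17,174.74.

€17,174.74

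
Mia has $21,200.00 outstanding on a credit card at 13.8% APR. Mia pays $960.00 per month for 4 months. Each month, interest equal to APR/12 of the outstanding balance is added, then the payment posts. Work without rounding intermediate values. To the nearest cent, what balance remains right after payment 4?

$18,285.40

Monthly rate r = 13.8%/12 = 1.15% = 0.0115.
Each month: B ← B·(1+r) − $960.00.
Month 1: interest $243.80; balance after payment $20,483.80.
Month 2: interest $235.56; balance after payment $19,759.36.
Month 3: interest $227.23; balance after payment $19,026.60.
Month 4: interest $218.81; balance after payment $18,285.40.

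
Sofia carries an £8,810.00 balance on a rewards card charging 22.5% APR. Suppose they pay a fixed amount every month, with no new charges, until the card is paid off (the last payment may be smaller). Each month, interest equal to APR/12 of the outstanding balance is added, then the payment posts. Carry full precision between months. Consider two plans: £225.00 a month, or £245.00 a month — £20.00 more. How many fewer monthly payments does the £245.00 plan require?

Monthly rate r = 22.5%/12 = 1.875% = 0.01875.
At £225.00/mo: n = ⌈−ln(1 − rB₀/P)/ln(1+r)⌉ = 72 payments (last £72.67); total interest = total paid − £8,810.00 = £7,237.67.
At £245.00/mo: 61 payments (last £92.79); total interest £5,982.79.
Payments saved = 72 − 61 = 11.

11 fewer payments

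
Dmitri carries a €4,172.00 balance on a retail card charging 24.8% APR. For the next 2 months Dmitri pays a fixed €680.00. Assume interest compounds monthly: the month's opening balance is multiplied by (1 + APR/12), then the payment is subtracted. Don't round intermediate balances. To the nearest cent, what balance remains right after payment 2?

Monthly rate r = 24.8%/12 = 2.06667% = 0.0206667.
Each month: B ← B·(1+r) − €680.00.
Month 1: interest €86.22; balance after payment €3,578.22.
Month 2: interest €73.95; balance after payment €2,972.17.

€2,972.17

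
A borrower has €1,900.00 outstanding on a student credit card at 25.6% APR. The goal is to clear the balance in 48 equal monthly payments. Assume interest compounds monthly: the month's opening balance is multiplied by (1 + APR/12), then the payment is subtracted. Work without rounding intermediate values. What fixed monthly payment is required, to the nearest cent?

Monthly rate r = 25.6%/12 = 2.13333% = 0.0213333.
Level-payment amortization: P = B₀·r / (1 − (1+r)^(−n)) = 1900.00·0.0213333 / (1 − 1.02133^(−48)).
Denominator 1 − (1+r)^(−48) = 0.636955635.
P = 40.5333 / 0.636955635 ≈ 63.64.

€63.64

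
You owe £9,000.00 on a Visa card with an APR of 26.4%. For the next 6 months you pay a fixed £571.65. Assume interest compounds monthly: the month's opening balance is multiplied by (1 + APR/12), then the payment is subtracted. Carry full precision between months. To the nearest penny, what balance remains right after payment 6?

£6,631.12

Monthly rate r = 26.4%/12 = 2.2% = 0.022.
Each month: B ← B·(1+r) − £571.65.
Month 1: interest £198.00; balance after payment £8,626.35.
Month 2: interest £189.78; balance after payment £8,244.48.
Month 3: interest £181.38; balance after payment £7,854.21.
Month 4: interest £172.79; balance after payment £7,455.35.
Month 5: interest £164.02; balance after payment £7,047.72.
Month 6: interest £155.05; balance after payment £6,631.12.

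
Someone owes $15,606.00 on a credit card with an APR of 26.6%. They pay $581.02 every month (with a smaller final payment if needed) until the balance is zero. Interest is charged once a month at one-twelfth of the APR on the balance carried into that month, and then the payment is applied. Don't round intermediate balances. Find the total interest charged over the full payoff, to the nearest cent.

$8,374.03

Monthly rate r = 26.6%/12 = 2.21667% = 0.0221667.
Payoff takes n = ⌈−ln(1 − rB₀/P)/ln(1+r)⌉ = ⌈41.270⌉ = 42 payments; the last is $158.21.
Total paid = 41·$581.02 + $158.21 = $23,980.03.
Total interest = total paid − principal = $23,980.03 − $15,606.00 = $8,374.03.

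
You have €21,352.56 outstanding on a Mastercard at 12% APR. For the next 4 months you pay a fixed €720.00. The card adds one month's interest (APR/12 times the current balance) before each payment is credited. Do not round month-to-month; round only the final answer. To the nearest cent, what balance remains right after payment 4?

Monthly rate r = 12%/12 = 1% = 0.01.
Each month: B ← B·(1+r) − €720.00.
Month 1: interest €213.53; balance after payment €20,846.09.
Month 2: interest €208.46; balance after payment €20,334.55.
Month 3: interest €203.35; balance after payment €19,817.89.
Month 4: interest €198.18; balance after payment €19,296.07.

€19,296.07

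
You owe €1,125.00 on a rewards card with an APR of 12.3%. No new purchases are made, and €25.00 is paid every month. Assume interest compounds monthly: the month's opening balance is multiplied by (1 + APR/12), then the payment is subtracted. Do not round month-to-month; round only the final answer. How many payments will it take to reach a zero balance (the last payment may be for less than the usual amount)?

61 payments

Monthly rate r = 12.3%/12 = 1.025% = 0.01025.
Recurrence: B ← B·(1+r) − €25.00.
Month 1: interest €11.53; balance after payment €1,111.53.
Month 2: interest €11.39; balance after payment €1,097.92.
Closed form: n = −ln(1 − rB₀/P)/ln(1+r) = −ln(0.53875)/ln(1.01025) ≈ 60.651, so the balance reaches zero during payment 61.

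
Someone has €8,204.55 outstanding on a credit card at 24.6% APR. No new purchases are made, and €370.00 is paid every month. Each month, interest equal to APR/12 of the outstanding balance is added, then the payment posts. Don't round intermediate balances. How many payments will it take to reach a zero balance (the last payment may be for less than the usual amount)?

Monthly rate r = 24.6%/12 = 2.05% = 0.0205.
Recurrence: B ← B·(1+r) − €370.00.
Month 1: interest €168.19; balance after payment €8,002.74.
Month 2: interest €164.06; balance after payment €7,796.80.
Closed form: n = −ln(1 − rB₀/P)/ln(1+r) = −ln(0.54542)/ln(1.0205) ≈ 29.872, so the balance reaches zero during payment 30.

30 months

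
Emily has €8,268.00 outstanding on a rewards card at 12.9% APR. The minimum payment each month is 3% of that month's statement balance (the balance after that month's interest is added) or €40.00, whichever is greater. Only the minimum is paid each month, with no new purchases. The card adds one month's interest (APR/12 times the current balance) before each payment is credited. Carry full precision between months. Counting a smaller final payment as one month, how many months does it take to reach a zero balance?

Monthly rate r = 12.9%/12 = 1.075% = 0.01075.
While 3% of the post-interest balance exceeds €40.00, each month B ← (B·(1+r))·(1 − 0.03), i.e. B shrinks by the factor (1+r)·0.97 = 0.98043.
This holds for months 1–93. Entering month 94 the balance is €1,315.35; 3% of the post-interest balance is now below €40.00, so the flat €40.00 minimum applies from here.
From month 94 a fixed €40.00 at rate r clears €1,315.35 in 41 more payments. Total: 93 + 41 = 134 months.

134 months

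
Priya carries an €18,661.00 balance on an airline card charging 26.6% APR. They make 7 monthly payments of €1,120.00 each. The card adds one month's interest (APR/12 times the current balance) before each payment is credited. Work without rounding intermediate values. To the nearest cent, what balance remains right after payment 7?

Monthly rate r = 26.6%/12 = 2.21667% = 0.0221667.
Each month: B ← B·(1+r) − €1,120.00.
Month 1: interest €413.65; balance after payment €17,954.65.
Month 2: interest €397.99; balance after payment €17,232.65.
Month 3: interest €381.99; balance after payment €16,494.64.
Month 4: interest €365.63; balance after payment €15,740.27.
Month 5: interest €348.91; balance after payment €14,969.18.
Month 6: interest €331.82; balance after payment €14,180.99.
Month 7: interest €314.35; balance after payment €13,375.34.

€13,375.34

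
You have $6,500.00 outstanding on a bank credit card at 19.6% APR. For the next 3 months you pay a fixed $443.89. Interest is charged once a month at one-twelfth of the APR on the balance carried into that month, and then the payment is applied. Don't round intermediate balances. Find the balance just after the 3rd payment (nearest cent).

Monthly rate r = 19.6%/12 = 1.63333% = 0.0163333.
Each month: B ← B·(1+r) − $443.89.
Month 1: interest $106.17; balance after payment $6,162.28.
Month 2: interest $100.65; balance after payment $5,819.04.
Month 3: interest $95.04; balance after payment $5,470.19.

$5,470.19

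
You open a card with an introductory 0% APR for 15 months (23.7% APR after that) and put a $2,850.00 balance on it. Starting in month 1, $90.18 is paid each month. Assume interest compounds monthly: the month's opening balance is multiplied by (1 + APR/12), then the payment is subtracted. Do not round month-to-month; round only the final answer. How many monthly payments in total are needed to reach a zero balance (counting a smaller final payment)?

36 months

Promo months 1–15 at r₀ = 0%/12 = 0; months 16+ at r₁ = 23.7%/12 = 0.01975.
After month 15 (no interest yet): B = $2,850.00 − 15·$90.18 = $1,497.30.
Then at r₁ with $90.18/mo: n₂ = −ln(1 − r₁·B/P)/ln(1+r₁) ≈ 20.32 → 21 more payments.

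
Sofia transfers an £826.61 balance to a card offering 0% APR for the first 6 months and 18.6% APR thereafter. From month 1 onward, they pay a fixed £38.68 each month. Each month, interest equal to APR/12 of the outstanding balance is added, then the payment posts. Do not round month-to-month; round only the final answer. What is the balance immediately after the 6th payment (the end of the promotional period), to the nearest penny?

£594.53

Promo months 1–6 at r₀ = 0%/12 = 0; months 7+ at r₁ = 18.6%/12 = 0.0155.
After month 6 (no interest yet): B = £826.61 − 6·£38.68 = £594.53.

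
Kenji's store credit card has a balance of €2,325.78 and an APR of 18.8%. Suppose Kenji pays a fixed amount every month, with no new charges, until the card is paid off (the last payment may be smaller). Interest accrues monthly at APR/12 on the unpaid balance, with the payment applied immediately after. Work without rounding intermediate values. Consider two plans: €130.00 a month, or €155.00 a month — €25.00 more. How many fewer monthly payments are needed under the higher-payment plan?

4 fewer payments

Monthly rate r = 18.8%/12 = 1.56667% = 0.0156667.
At €130.00/mo: n = ⌈−ln(1 − rB₀/P)/ln(1+r)⌉ = 22 payments (last €20.64); total interest = total paid − €2,325.78 = €424.86.
At €155.00/mo: 18 payments (last €37.25); total interest €346.47.
Payments saved = 22 − 18 = 4.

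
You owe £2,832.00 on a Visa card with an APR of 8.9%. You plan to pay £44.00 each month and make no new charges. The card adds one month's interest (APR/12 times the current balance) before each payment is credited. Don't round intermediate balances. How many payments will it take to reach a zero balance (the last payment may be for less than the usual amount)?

88 payments

Monthly rate r = 8.9%/12 = 0.741667% = 0.00741667.
Recurrence: B ← B·(1+r) − £44.00.
Month 1: interest £21.00; balance after payment £2,809.00.
Month 2: interest £20.83; balance after payment £2,785.84.
Closed form: n = −ln(1 − rB₀/P)/ln(1+r) = −ln(0.52264)/ln(1.00742) ≈ 87.812, so the balance reaches zero during payment 88.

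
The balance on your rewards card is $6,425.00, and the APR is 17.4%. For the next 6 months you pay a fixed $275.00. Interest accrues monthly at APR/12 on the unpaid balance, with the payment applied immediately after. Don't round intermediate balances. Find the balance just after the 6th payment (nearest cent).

Monthly rate r = 17.4%/12 = 1.45% = 0.0145.
Each month: B ← B·(1+r) − $275.00.
Month 1: interest $93.16; balance after payment $6,243.16.
Month 2: interest $90.53; balance after payment $6,058.69.
Month 3: interest $87.85; balance after payment $5,871.54.
Month 4: interest $85.14; balance after payment $5,681.68.
Month 5: interest $82.38; balance after payment $5,489.06.
Month 6: interest $79.59; balance after payment $5,293.65.

$5,293.65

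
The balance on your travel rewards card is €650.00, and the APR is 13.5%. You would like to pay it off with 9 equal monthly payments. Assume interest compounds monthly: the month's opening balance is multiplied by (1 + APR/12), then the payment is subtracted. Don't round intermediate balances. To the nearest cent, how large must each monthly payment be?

Monthly rate r = 13.5%/12 = 1.125% = 0.01125.
Level-payment amortization: P = B₀·r / (1 − (1+r)^(−n)) = 650.00·0.01125 / (1 − 1.01125^(−9)).
Denominator 1 − (1+r)^(−9) = 0.0957819162.
P = 7.3125 / 0.0957819162 ≈ 76.35.

€76.35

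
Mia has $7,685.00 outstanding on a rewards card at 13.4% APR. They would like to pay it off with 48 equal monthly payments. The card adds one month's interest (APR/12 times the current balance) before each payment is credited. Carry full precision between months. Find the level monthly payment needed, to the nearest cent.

$207.70

Monthly rate r = 13.4%/12 = 1.11667% = 0.0111667.
Level-payment amortization: P = B₀·r / (1 − (1+r)^(−n)) = 7685.00·0.0111667 / (1 − 1.01117^(−48)).
Denominator 1 − (1+r)^(−48) = 0.413175468.
P = 85.8158 / 0.413175468 ≈ 207.70.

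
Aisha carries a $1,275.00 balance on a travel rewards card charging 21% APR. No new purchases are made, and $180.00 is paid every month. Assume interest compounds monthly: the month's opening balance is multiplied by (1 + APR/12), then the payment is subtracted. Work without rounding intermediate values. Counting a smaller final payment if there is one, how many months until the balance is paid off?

8 months

Monthly rate r = 21%/12 = 1.75% = 0.0175.
Recurrence: B ← B·(1+r) − $180.00.
Month 1: interest $22.31; balance after payment $1,117.31.
Month 2: interest $19.55; balance after payment $956.87.
Closed form: n = −ln(1 − rB₀/P)/ln(1+r) = −ln(0.87604)/ln(1.0175) ≈ 7.628, so the balance reaches zero during payment 8.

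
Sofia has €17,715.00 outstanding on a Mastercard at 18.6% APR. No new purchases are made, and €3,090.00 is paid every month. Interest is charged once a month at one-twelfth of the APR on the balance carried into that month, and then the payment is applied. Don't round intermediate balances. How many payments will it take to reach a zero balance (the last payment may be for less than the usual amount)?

7 months

Monthly rate r = 18.6%/12 = 1.55% = 0.0155.
Recurrence: B ← B·(1+r) − €3,090.00.
Month 1: interest €274.58; balance after payment €14,899.58.
Month 2: interest €230.94; balance after payment €12,040.53.
Closed form: n = −ln(1 − rB₀/P)/ln(1+r) = −ln(0.91114)/ln(1.0155) ≈ 6.050, so the balance reaches zero during payment 7.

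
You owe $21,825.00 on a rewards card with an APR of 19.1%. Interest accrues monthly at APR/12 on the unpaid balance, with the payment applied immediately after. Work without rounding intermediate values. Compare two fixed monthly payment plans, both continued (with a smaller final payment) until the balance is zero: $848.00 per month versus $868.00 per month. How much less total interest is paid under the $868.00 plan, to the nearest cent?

Monthly rate r = 19.1%/12 = 1.59167% = 0.0159167.
At $848.00/mo: n = ⌈−ln(1 − rB₀/P)/ln(1+r)⌉ = 34 payments (last $319.59); total interest = total paid − $21,825.00 = $6,478.59.
At $868.00/mo: 33 payments (last $323.23); total interest $6,274.23.
Interest saved = $6,478.59 − $6,274.23 = $204.36.

$204.36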